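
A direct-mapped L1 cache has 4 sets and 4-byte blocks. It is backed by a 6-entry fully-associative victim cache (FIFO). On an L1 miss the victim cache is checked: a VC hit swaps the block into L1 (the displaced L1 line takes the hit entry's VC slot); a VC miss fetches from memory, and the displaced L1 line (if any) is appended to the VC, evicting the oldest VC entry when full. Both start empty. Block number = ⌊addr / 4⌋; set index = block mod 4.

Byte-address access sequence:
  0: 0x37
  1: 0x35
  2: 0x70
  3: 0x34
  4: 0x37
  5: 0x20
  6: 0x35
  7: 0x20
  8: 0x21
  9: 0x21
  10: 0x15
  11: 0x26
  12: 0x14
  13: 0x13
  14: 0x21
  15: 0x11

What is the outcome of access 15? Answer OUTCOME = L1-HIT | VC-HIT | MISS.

OUTCOME = VC-HIT

  [0] addr=0x37 blk=13 s=1: MISS | VC []
  [1] addr=0x35 blk=13 s=1: L1-HIT | VC []
  [2] addr=0x70 blk=28 s=0: MISS | VC []
  [3] addr=0x34 blk=13 s=1: L1-HIT | VC []
  [4] addr=0x37 blk=13 s=1: L1-HIT | VC []
  [5] addr=0x20 blk=8 s=0: MISS | VC [28]
  [6] addr=0x35 blk=13 s=1: L1-HIT | VC [28]
  [7] addr=0x20 blk=8 s=0: L1-HIT | VC [28]
  [8] addr=0x21 blk=8 s=0: L1-HIT | VC [28]
  [9] addr=0x21 blk=8 s=0: L1-HIT | VC [28]
  [10] addr=0x15 blk=5 s=1: MISS | VC [28, 13]
  [11] addr=0x26 blk=9 s=1: MISS | VC [28, 13, 5]
  [12] addr=0x14 blk=5 s=1: VC-HIT | VC [28, 13, 9]
  [13] addr=0x13 blk=4 s=0: MISS | VC [28, 13, 9, 8]
  [14] addr=0x21 blk=8 s=0: VC-HIT | VC [28, 13, 9, 4]
  [15] addr=0x11 blk=4 s=0: VC-HIT | VC [28, 13, 9, 8]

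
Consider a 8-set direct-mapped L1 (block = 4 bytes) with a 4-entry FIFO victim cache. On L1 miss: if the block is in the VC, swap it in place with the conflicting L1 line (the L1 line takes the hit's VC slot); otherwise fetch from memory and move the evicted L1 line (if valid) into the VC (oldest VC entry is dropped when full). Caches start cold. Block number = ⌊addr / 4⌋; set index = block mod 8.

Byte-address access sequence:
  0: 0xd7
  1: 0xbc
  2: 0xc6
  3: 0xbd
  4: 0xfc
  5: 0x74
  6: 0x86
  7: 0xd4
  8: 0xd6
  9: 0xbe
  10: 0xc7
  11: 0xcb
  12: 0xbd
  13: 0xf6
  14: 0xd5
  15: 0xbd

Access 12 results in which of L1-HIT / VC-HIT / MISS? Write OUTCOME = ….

OUTCOME = L1-HIT

  [0] addr=0xd7 blk=53 s=5: MISS | VC []
  [1] addr=0xbc blk=47 s=7: MISS | VC []
  [2] addr=0xc6 blk=49 s=1: MISS | VC []
  [3] addr=0xbd blk=47 s=7: L1-HIT | VC []
  [4] addr=0xfc blk=63 s=7: MISS | VC [47]
  [5] addr=0x74 blk=29 s=5: MISS | VC [47, 53]
  [6] addr=0x86 blk=33 s=1: MISS | VC [47, 53, 49]
  [7] addr=0xd4 blk=53 s=5: VC-HIT | VC [47, 29, 49]
  [8] addr=0xd6 blk=53 s=5: L1-HIT | VC [47, 29, 49]
  [9] addr=0xbe blk=47 s=7: VC-HIT | VC [63, 29, 49]
  [10] addr=0xc7 blk=49 s=1: VC-HIT | VC [63, 29, 33]
  [11] addr=0xcb blk=50 s=2: MISS | VC [63, 29, 33]
  [12] addr=0xbd blk=47 s=7: L1-HIT | VC [63, 29, 33]
  [13] addr=0xf6 blk=61 s=5: MISS | VC [63, 29, 33, 53]
  [14] addr=0xd5 blk=53 s=5: VC-HIT | VC [63, 29, 33, 61]
  [15] addr=0xbd blk=47 s=7: L1-HIT | VC [63, 29, 33, 61]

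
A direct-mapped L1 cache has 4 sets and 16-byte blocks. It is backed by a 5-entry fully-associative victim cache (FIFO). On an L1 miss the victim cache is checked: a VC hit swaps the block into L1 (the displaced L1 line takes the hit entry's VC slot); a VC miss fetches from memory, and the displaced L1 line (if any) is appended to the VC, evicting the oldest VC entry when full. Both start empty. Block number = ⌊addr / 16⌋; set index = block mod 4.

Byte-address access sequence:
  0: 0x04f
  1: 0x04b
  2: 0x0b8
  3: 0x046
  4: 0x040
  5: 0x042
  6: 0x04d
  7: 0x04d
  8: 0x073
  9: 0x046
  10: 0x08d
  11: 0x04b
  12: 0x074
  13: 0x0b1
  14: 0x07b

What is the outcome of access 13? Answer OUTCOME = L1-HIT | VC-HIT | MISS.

OUTCOME = VC-HIT

#0 0x4f→b4/s0 MISS; vc=[]
#1 0x4b→b4/s0 L1-HIT; vc=[]
#2 0xb8→b11/s3 MISS; vc=[]
#3 0x46→b4/s0 L1-HIT; vc=[]
#4 0x40→b4/s0 L1-HIT; vc=[]
#5 0x42→b4/s0 L1-HIT; vc=[]
#6 0x4d→b4/s0 L1-HIT; vc=[]
#7 0x4d→b4/s0 L1-HIT; vc=[]
#8 0x73→b7/s3 MISS; vc=[11]
#9 0x46→b4/s0 L1-HIT; vc=[11]
#10 0x8d→b8/s0 MISS; vc=[11,4]
#11 0x4b→b4/s0 VC-HIT; vc=[11,8]
#12 0x74→b7/s3 L1-HIT; vc=[11,8]
#13 0xb1→b11/s3 VC-HIT; vc=[7,8]
#14 0x7b→b7/s3 VC-HIT; vc=[11,8]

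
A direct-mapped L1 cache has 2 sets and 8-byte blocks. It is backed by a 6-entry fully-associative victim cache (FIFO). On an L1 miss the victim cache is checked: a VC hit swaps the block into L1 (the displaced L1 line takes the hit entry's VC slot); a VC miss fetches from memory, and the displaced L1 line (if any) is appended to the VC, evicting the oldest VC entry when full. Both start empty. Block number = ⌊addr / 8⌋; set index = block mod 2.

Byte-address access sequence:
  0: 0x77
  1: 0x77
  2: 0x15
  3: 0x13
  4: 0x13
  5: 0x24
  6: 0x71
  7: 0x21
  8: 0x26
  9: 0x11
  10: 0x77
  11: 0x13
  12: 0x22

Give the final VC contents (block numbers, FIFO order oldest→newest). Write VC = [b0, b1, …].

0: 0x77 (blk 14, set 0) → MISS  vc=[]
1: 0x77 (blk 14, set 0) → L1-HIT  vc=[]
2: 0x15 (blk 2, set 0) → MISS  vc=[14]
3: 0x13 (blk 2, set 0) → L1-HIT  vc=[14]
4: 0x13 (blk 2, set 0) → L1-HIT  vc=[14]
5: 0x24 (blk 4, set 0) → MISS  vc=[14, 2]
6: 0x71 (blk 14, set 0) → VC-HIT  vc=[4, 2]
7: 0x21 (blk 4, set 0) → VC-HIT  vc=[14, 2]
8: 0x26 (blk 4, set 0) → L1-HIT  vc=[14, 2]
9: 0x11 (blk 2, set 0) → VC-HIT  vc=[14, 4]
10: 0x77 (blk 14, set 0) → VC-HIT  vc=[2, 4]
11: 0x13 (blk 2, set 0) → VC-HIT  vc=[14, 4]
12: 0x22 (blk 4, set 0) → VC-HIT  vc=[14, 2]

VC = [14, 2]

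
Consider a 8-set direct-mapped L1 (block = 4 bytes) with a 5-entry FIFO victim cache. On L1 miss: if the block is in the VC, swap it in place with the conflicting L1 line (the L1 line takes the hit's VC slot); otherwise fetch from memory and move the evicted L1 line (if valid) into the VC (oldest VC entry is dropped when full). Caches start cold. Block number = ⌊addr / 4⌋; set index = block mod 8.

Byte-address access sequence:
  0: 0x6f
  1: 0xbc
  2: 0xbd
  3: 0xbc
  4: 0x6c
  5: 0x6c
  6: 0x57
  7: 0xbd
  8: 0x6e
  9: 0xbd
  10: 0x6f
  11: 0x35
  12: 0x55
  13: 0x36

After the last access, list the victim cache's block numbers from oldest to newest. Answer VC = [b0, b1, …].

0: 0x6f (blk 27, set 3) → MISS  vc=[]
1: 0xbc (blk 47, set 7) → MISS  vc=[]
2: 0xbd (blk 47, set 7) → L1-HIT  vc=[]
3: 0xbc (blk 47, set 7) → L1-HIT  vc=[]
4: 0x6c (blk 27, set 3) → L1-HIT  vc=[]
5: 0x6c (blk 27, set 3) → L1-HIT  vc=[]
6: 0x57 (blk 21, set 5) → MISS  vc=[]
7: 0xbd (blk 47, set 7) → L1-HIT  vc=[]
8: 0x6e (blk 27, set 3) → L1-HIT  vc=[]
9: 0xbd (blk 47, set 7) → L1-HIT  vc=[]
10: 0x6f (blk 27, set 3) → L1-HIT  vc=[]
11: 0x35 (blk 13, set 5) → MISS  vc=[21]
12: 0x55 (blk 21, set 5) → VC-HIT  vc=[13]
13: 0x36 (blk 13, set 5) → VC-HIT  vc=[21]

VC = [21]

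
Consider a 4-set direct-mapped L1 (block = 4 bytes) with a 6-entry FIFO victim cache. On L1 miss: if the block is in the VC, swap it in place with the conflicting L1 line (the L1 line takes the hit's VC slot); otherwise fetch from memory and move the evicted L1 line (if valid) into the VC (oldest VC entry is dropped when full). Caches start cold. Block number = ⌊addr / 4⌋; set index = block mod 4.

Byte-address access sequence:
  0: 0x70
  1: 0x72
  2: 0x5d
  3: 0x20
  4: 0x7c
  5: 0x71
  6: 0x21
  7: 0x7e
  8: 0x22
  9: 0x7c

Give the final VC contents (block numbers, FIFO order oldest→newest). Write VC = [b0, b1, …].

#0 0x70→b28/s0 MISS; vc=[]
#1 0x72→b28/s0 L1-HIT; vc=[]
#2 0x5d→b23/s3 MISS; vc=[]
#3 0x20→b8/s0 MISS; vc=[28]
#4 0x7c→b31/s3 MISS; vc=[28,23]
#5 0x71→b28/s0 VC-HIT; vc=[8,23]
#6 0x21→b8/s0 VC-HIT; vc=[28,23]
#7 0x7e→b31/s3 L1-HIT; vc=[28,23]
#8 0x22→b8/s0 L1-HIT; vc=[28,23]
#9 0x7c→b31/s3 L1-HIT; vc=[28,23]

VC = [28, 23]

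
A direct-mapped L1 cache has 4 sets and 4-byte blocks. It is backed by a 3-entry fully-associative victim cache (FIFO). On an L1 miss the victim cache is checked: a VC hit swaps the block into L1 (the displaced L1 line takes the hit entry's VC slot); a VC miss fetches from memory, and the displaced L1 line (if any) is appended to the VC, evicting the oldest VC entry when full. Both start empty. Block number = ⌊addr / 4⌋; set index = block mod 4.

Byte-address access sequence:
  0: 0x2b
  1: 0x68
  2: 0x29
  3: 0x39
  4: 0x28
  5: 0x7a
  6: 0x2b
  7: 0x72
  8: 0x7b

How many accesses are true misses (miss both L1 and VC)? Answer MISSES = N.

  [0] addr=0x2b blk=10 s=2: MISS | VC []
  [1] addr=0x68 blk=26 s=2: MISS | VC [10]
  [2] addr=0x29 blk=10 s=2: VC-HIT | VC [26]
  [3] addr=0x39 blk=14 s=2: MISS | VC [26, 10]
  [4] addr=0x28 blk=10 s=2: VC-HIT | VC [26, 14]
  [5] addr=0x7a blk=30 s=2: MISS | VC [26, 14, 10]
  [6] addr=0x2b blk=10 s=2: VC-HIT | VC [26, 14, 30]
  [7] addr=0x72 blk=28 s=0: MISS | VC [26, 14, 30]
  [8] addr=0x7b blk=30 s=2: VC-HIT | VC [26, 14, 10]

MISSES = 5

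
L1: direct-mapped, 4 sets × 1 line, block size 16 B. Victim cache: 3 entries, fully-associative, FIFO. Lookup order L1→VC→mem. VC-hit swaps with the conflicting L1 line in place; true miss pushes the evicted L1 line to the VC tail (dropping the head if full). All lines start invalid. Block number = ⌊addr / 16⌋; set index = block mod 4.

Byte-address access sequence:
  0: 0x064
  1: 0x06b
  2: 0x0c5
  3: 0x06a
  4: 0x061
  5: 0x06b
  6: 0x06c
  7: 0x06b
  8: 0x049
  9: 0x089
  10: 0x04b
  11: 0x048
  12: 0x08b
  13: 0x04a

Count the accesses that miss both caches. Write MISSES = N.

MISSES = 4

#0 0x64→b6/s2 MISS; vc=[]
#1 0x6b→b6/s2 L1-HIT; vc=[]
#2 0xc5→b12/s0 MISS; vc=[]
#3 0x6a→b6/s2 L1-HIT; vc=[]
#4 0x61→b6/s2 L1-HIT; vc=[]
#5 0x6b→b6/s2 L1-HIT; vc=[]
#6 0x6c→b6/s2 L1-HIT; vc=[]
#7 0x6b→b6/s2 L1-HIT; vc=[]
#8 0x49→b4/s0 MISS; vc=[12]
#9 0x89→b8/s0 MISS; vc=[12,4]
#10 0x4b→b4/s0 VC-HIT; vc=[12,8]
#11 0x48→b4/s0 L1-HIT; vc=[12,8]
#12 0x8b→b8/s0 VC-HIT; vc=[12,4]
#13 0x4a→b4/s0 VC-HIT; vc=[12,8]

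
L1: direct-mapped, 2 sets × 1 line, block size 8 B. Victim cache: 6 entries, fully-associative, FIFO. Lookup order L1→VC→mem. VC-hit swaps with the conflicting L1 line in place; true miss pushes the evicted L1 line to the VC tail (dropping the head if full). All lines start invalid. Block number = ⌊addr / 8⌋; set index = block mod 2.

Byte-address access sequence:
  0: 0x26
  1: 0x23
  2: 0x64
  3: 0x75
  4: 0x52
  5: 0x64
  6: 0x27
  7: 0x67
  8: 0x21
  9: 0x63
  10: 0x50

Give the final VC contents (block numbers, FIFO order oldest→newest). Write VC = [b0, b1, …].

#0 0x26→b4/s0 MISS; vc=[]
#1 0x23→b4/s0 L1-HIT; vc=[]
#2 0x64→b12/s0 MISS; vc=[4]
#3 0x75→b14/s0 MISS; vc=[4,12]
#4 0x52→b10/s0 MISS; vc=[4,12,14]
#5 0x64→b12/s0 VC-HIT; vc=[4,10,14]
#6 0x27→b4/s0 VC-HIT; vc=[12,10,14]
#7 0x67→b12/s0 VC-HIT; vc=[4,10,14]
#8 0x21→b4/s0 VC-HIT; vc=[12,10,14]
#9 0x63→b12/s0 VC-HIT; vc=[4,10,14]
#10 0x50→b10/s0 VC-HIT; vc=[4,12,14]

VC = [4, 12, 14]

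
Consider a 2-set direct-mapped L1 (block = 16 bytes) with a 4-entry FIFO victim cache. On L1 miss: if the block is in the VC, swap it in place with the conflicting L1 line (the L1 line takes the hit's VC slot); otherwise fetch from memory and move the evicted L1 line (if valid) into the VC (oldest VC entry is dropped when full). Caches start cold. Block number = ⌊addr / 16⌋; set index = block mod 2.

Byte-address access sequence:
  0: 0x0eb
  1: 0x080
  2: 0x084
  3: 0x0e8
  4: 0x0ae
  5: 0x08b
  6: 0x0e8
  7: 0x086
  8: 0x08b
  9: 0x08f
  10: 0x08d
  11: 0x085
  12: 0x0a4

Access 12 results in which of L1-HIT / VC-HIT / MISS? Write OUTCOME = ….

  [0] addr=0xeb blk=14 s=0: MISS | VC []
  [1] addr=0x80 blk=8 s=0: MISS | VC [14]
  [2] addr=0x84 blk=8 s=0: L1-HIT | VC [14]
  [3] addr=0xe8 blk=14 s=0: VC-HIT | VC [8]
  [4] addr=0xae blk=10 s=0: MISS | VC [8, 14]
  [5] addr=0x8b blk=8 s=0: VC-HIT | VC [10, 14]
  [6] addr=0xe8 blk=14 s=0: VC-HIT | VC [10, 8]
  [7] addr=0x86 blk=8 s=0: VC-HIT | VC [10, 14]
  [8] addr=0x8b blk=8 s=0: L1-HIT | VC [10, 14]
  [9] addr=0x8f blk=8 s=0: L1-HIT | VC [10, 14]
  [10] addr=0x8d blk=8 s=0: L1-HIT | VC [10, 14]
  [11] addr=0x85 blk=8 s=0: L1-HIT | VC [10, 14]
  [12] addr=0xa4 blk=10 s=0: VC-HIT | VC [8, 14]

OUTCOME = VC-HIT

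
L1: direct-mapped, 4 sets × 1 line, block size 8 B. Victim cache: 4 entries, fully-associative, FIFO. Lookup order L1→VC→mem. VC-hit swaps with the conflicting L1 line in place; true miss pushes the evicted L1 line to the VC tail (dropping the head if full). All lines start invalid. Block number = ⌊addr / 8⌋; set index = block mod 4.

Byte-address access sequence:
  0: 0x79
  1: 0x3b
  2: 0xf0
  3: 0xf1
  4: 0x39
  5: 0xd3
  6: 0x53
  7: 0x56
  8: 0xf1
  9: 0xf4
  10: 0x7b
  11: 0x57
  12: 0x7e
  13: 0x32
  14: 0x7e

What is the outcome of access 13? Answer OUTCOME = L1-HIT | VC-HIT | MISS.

OUTCOME = MISS

0: 0x79 (blk 15, set 3) → MISS  vc=[]
1: 0x3b (blk 7, set 3) → MISS  vc=[15]
2: 0xf0 (blk 30, set 2) → MISS  vc=[15]
3: 0xf1 (blk 30, set 2) → L1-HIT  vc=[15]
4: 0x39 (blk 7, set 3) → L1-HIT  vc=[15]
5: 0xd3 (blk 26, set 2) → MISS  vc=[15, 30]
6: 0x53 (blk 10, set 2) → MISS  vc=[15, 30, 26]
7: 0x56 (blk 10, set 2) → L1-HIT  vc=[15, 30, 26]
8: 0xf1 (blk 30, set 2) → VC-HIT  vc=[15, 10, 26]
9: 0xf4 (blk 30, set 2) → L1-HIT  vc=[15, 10, 26]
10: 0x7b (blk 15, set 3) → VC-HIT  vc=[7, 10, 26]
11: 0x57 (blk 10, set 2) → VC-HIT  vc=[7, 30, 26]
12: 0x7e (blk 15, set 3) → L1-HIT  vc=[7, 30, 26]
13: 0x32 (blk 6, set 2) → MISS  vc=[7, 30, 26, 10]
14: 0x7e (blk 15, set 3) → L1-HIT  vc=[7, 30, 26, 10]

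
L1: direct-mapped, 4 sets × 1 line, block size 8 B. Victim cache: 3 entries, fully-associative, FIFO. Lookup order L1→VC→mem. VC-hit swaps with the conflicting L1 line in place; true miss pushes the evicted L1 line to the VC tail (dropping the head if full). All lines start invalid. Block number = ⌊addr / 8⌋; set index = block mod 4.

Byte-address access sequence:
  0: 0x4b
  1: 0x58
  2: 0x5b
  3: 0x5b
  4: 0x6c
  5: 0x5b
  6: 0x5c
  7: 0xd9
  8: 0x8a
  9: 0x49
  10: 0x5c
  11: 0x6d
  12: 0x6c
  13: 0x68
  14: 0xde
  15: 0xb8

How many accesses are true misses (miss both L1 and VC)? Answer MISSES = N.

MISSES = 6

0: 0x4b (blk 9, set 1) → MISS  vc=[]
1: 0x58 (blk 11, set 3) → MISS  vc=[]
2: 0x5b (blk 11, set 3) → L1-HIT  vc=[]
3: 0x5b (blk 11, set 3) → L1-HIT  vc=[]
4: 0x6c (blk 13, set 1) → MISS  vc=[9]
5: 0x5b (blk 11, set 3) → L1-HIT  vc=[9]
6: 0x5c (blk 11, set 3) → L1-HIT  vc=[9]
7: 0xd9 (blk 27, set 3) → MISS  vc=[9, 11]
8: 0x8a (blk 17, set 1) → MISS  vc=[9, 11, 13]
9: 0x49 (blk 9, set 1) → VC-HIT  vc=[17, 11, 13]
10: 0x5c (blk 11, set 3) → VC-HIT  vc=[17, 27, 13]
11: 0x6d (blk 13, set 1) → VC-HIT  vc=[17, 27, 9]
12: 0x6c (blk 13, set 1) → L1-HIT  vc=[17, 27, 9]
13: 0x68 (blk 13, set 1) → L1-HIT  vc=[17, 27, 9]
14: 0xde (blk 27, set 3) → VC-HIT  vc=[17, 11, 9]
15: 0xb8 (blk 23, set 3) → MISS  vc=[11, 9, 27]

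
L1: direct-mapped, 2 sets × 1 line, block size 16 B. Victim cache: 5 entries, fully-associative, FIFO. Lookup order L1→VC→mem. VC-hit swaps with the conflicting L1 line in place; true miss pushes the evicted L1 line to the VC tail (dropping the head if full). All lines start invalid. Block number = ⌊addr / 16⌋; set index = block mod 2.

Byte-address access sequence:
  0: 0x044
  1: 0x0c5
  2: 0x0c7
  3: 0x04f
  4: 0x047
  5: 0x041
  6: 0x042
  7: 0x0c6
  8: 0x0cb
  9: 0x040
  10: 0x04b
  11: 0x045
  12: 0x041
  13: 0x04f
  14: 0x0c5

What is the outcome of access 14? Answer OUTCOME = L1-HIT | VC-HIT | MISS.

OUTCOME = VC-HIT

  [0] addr=0x44 blk=4 s=0: MISS | VC []
  [1] addr=0xc5 blk=12 s=0: MISS | VC [4]
  [2] addr=0xc7 blk=12 s=0: L1-HIT | VC [4]
  [3] addr=0x4f blk=4 s=0: VC-HIT | VC [12]
  [4] addr=0x47 blk=4 s=0: L1-HIT | VC [12]
  [5] addr=0x41 blk=4 s=0: L1-HIT | VC [12]
  [6] addr=0x42 blk=4 s=0: L1-HIT | VC [12]
  [7] addr=0xc6 blk=12 s=0: VC-HIT | VC [4]
  [8] addr=0xcb blk=12 s=0: L1-HIT | VC [4]
  [9] addr=0x40 blk=4 s=0: VC-HIT | VC [12]
  [10] addr=0x4b blk=4 s=0: L1-HIT | VC [12]
  [11] addr=0x45 blk=4 s=0: L1-HIT | VC [12]
  [12] addr=0x41 blk=4 s=0: L1-HIT | VC [12]
  [13] addr=0x4f blk=4 s=0: L1-HIT | VC [12]
  [14] addr=0xc5 blk=12 s=0: VC-HIT | VC [4]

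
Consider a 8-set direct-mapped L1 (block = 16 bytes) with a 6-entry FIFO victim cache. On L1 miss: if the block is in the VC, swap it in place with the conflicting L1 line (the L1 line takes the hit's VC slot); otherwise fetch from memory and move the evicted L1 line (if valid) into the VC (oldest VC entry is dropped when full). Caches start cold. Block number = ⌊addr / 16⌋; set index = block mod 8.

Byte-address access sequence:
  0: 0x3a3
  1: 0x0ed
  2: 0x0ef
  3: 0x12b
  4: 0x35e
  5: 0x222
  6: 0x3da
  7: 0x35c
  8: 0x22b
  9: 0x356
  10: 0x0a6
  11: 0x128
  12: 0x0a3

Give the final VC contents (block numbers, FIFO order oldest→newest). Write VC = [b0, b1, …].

VC = [58, 18, 61, 34]

  [0] addr=0x3a3 blk=58 s=2: MISS | VC []
  [1] addr=0xed blk=14 s=6: MISS | VC []
  [2] addr=0xef blk=14 s=6: L1-HIT | VC []
  [3] addr=0x12b blk=18 s=2: MISS | VC [58]
  [4] addr=0x35e blk=53 s=5: MISS | VC [58]
  [5] addr=0x222 blk=34 s=2: MISS | VC [58, 18]
  [6] addr=0x3da blk=61 s=5: MISS | VC [58, 18, 53]
  [7] addr=0x35c blk=53 s=5: VC-HIT | VC [58, 18, 61]
  [8] addr=0x22b blk=34 s=2: L1-HIT | VC [58, 18, 61]
  [9] addr=0x356 blk=53 s=5: L1-HIT | VC [58, 18, 61]
  [10] addr=0xa6 blk=10 s=2: MISS | VC [58, 18, 61, 34]
  [11] addr=0x128 blk=18 s=2: VC-HIT | VC [58, 10, 61, 34]
  [12] addr=0xa3 blk=10 s=2: VC-HIT | VC [58, 18, 61, 34]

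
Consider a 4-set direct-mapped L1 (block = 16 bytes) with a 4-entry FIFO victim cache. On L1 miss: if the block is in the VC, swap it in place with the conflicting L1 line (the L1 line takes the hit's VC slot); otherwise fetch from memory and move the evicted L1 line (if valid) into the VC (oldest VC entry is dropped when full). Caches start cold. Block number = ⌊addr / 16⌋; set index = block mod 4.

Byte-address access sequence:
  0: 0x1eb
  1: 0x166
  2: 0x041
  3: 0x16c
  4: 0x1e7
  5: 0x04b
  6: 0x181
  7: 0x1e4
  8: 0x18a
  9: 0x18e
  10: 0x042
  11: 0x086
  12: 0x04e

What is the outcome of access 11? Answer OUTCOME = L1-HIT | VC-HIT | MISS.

OUTCOME = MISS

  [0] addr=0x1eb blk=30 s=2: MISS | VC []
  [1] addr=0x166 blk=22 s=2: MISS | VC [30]
  [2] addr=0x41 blk=4 s=0: MISS | VC [30]
  [3] addr=0x16c blk=22 s=2: L1-HIT | VC [30]
  [4] addr=0x1e7 blk=30 s=2: VC-HIT | VC [22]
  [5] addr=0x4b blk=4 s=0: L1-HIT | VC [22]
  [6] addr=0x181 blk=24 s=0: MISS | VC [22, 4]
  [7] addr=0x1e4 blk=30 s=2: L1-HIT | VC [22, 4]
  [8] addr=0x18a blk=24 s=0: L1-HIT | VC [22, 4]
  [9] addr=0x18e blk=24 s=0: L1-HIT | VC [22, 4]
  [10] addr=0x42 blk=4 s=0: VC-HIT | VC [22, 24]
  [11] addr=0x86 blk=8 s=0: MISS | VC [22, 24, 4]
  [12] addr=0x4e blk=4 s=0: VC-HIT | VC [22, 24, 8]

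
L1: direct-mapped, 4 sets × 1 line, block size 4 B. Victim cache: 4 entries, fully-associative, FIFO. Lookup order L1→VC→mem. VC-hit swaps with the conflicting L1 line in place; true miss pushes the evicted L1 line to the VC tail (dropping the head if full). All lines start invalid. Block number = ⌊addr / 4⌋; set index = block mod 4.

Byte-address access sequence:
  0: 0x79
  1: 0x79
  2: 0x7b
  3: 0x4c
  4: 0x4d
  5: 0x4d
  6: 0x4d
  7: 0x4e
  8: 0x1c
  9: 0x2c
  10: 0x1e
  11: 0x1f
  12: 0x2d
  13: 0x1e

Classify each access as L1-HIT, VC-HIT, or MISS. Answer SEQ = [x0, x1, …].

#0 0x79→b30/s2 MISS; vc=[]
#1 0x79→b30/s2 L1-HIT; vc=[]
#2 0x7b→b30/s2 L1-HIT; vc=[]
#3 0x4c→b19/s3 MISS; vc=[]
#4 0x4d→b19/s3 L1-HIT; vc=[]
#5 0x4d→b19/s3 L1-HIT; vc=[]
#6 0x4d→b19/s3 L1-HIT; vc=[]
#7 0x4e→b19/s3 L1-HIT; vc=[]
#8 0x1c→b7/s3 MISS; vc=[19]
#9 0x2c→b11/s3 MISS; vc=[19,7]
#10 0x1e→b7/s3 VC-HIT; vc=[19,11]
#11 0x1f→b7/s3 L1-HIT; vc=[19,11]
#12 0x2d→b11/s3 VC-HIT; vc=[19,7]
#13 0x1e→b7/s3 VC-HIT; vc=[19,11]

SEQ = [MISS, L1-HIT, L1-HIT, MISS, L1-HIT, L1-HIT, L1-HIT, L1-HIT, MISS, MISS, VC-HIT, L1-HIT, VC-HIT, VC-HIT]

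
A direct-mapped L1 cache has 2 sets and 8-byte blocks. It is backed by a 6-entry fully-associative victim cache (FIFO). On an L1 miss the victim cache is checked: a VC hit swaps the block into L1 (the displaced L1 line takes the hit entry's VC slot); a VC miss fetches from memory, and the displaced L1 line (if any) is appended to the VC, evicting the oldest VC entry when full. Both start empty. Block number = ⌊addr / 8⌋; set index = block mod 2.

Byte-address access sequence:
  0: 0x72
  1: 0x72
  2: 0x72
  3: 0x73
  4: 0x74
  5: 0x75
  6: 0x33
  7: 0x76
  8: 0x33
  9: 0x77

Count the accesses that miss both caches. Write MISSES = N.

MISSES = 2

  [0] addr=0x72 blk=14 s=0: MISS | VC []
  [1] addr=0x72 blk=14 s=0: L1-HIT | VC []
  [2] addr=0x72 blk=14 s=0: L1-HIT | VC []
  [3] addr=0x73 blk=14 s=0: L1-HIT | VC []
  [4] addr=0x74 blk=14 s=0: L1-HIT | VC []
  [5] addr=0x75 blk=14 s=0: L1-HIT | VC []
  [6] addr=0x33 blk=6 s=0: MISS | VC [14]
  [7] addr=0x76 blk=14 s=0: VC-HIT | VC [6]
  [8] addr=0x33 blk=6 s=0: VC-HIT | VC [14]
  [9] addr=0x77 blk=14 s=0: VC-HIT | VC [6]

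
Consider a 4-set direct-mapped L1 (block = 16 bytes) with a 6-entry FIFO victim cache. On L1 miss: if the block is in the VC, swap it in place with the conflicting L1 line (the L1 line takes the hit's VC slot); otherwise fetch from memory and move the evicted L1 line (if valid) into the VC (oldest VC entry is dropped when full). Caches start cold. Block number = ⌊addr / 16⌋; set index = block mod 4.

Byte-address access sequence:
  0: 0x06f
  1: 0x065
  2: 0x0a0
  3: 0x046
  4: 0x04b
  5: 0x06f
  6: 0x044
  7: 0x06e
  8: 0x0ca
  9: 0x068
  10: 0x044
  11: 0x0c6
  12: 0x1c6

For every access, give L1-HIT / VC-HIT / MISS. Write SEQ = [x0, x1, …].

SEQ = [MISS, L1-HIT, MISS, MISS, L1-HIT, VC-HIT, L1-HIT, L1-HIT, MISS, L1-HIT, VC-HIT, VC-HIT, MISS]

#0 0x6f→b6/s2 MISS; vc=[]
#1 0x65→b6/s2 L1-HIT; vc=[]
#2 0xa0→b10/s2 MISS; vc=[6]
#3 0x46→b4/s0 MISS; vc=[6]
#4 0x4b→b4/s0 L1-HIT; vc=[6]
#5 0x6f→b6/s2 VC-HIT; vc=[10]
#6 0x44→b4/s0 L1-HIT; vc=[10]
#7 0x6e→b6/s2 L1-HIT; vc=[10]
#8 0xca→b12/s0 MISS; vc=[10,4]
#9 0x68→b6/s2 L1-HIT; vc=[10,4]
#10 0x44→b4/s0 VC-HIT; vc=[10,12]
#11 0xc6→b12/s0 VC-HIT; vc=[10,4]
#12 0x1c6→b28/s0 MISS; vc=[10,4,12]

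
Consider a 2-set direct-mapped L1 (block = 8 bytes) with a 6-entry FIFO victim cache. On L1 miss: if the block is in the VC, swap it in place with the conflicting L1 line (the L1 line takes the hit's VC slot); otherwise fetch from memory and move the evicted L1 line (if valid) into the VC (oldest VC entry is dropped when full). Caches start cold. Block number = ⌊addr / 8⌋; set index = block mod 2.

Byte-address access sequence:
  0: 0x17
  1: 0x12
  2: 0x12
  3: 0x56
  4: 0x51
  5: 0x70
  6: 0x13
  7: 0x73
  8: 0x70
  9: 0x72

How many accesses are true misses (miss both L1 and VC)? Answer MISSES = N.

MISSES = 3

#0 0x17→b2/s0 MISS; vc=[]
#1 0x12→b2/s0 L1-HIT; vc=[]
#2 0x12→b2/s0 L1-HIT; vc=[]
#3 0x56→b10/s0 MISS; vc=[2]
#4 0x51→b10/s0 L1-HIT; vc=[2]
#5 0x70→b14/s0 MISS; vc=[2,10]
#6 0x13→b2/s0 VC-HIT; vc=[14,10]
#7 0x73→b14/s0 VC-HIT; vc=[2,10]
#8 0x70→b14/s0 L1-HIT; vc=[2,10]
#9 0x72→b14/s0 L1-HIT; vc=[2,10]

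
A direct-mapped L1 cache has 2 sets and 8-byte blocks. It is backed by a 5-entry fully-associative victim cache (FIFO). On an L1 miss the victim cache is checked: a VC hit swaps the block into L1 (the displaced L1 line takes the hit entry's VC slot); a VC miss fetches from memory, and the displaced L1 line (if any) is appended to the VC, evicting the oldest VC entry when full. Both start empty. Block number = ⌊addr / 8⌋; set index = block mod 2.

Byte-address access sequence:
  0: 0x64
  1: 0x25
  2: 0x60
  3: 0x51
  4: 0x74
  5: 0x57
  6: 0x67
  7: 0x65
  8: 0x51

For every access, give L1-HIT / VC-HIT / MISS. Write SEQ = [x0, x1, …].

SEQ = [MISS, MISS, VC-HIT, MISS, MISS, VC-HIT, VC-HIT, L1-HIT, VC-HIT]

0: 0x64 (blk 12, set 0) → MISS  vc=[]
1: 0x25 (blk 4, set 0) → MISS  vc=[12]
2: 0x60 (blk 12, set 0) → VC-HIT  vc=[4]
3: 0x51 (blk 10, set 0) → MISS  vc=[4, 12]
4: 0x74 (blk 14, set 0) → MISS  vc=[4, 12, 10]
5: 0x57 (blk 10, set 0) → VC-HIT  vc=[4, 12, 14]
6: 0x67 (blk 12, set 0) → VC-HIT  vc=[4, 10, 14]
7: 0x65 (blk 12, set 0) → L1-HIT  vc=[4, 10, 14]
8: 0x51 (blk 10, set 0) → VC-HIT  vc=[4, 12, 14]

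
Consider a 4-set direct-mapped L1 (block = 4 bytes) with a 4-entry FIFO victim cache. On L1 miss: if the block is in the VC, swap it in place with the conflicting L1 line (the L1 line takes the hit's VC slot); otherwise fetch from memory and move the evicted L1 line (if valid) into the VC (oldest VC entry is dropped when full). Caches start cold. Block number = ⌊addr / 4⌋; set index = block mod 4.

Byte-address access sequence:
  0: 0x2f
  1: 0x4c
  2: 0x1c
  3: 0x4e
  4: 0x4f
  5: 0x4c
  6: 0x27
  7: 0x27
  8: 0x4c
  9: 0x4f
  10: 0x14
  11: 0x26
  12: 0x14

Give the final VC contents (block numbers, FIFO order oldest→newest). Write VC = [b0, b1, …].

0: 0x2f (blk 11, set 3) → MISS  vc=[]
1: 0x4c (blk 19, set 3) → MISS  vc=[11]
2: 0x1c (blk 7, set 3) → MISS  vc=[11, 19]
3: 0x4e (blk 19, set 3) → VC-HIT  vc=[11, 7]
4: 0x4f (blk 19, set 3) → L1-HIT  vc=[11, 7]
5: 0x4c (blk 19, set 3) → L1-HIT  vc=[11, 7]
6: 0x27 (blk 9, set 1) → MISS  vc=[11, 7]
7: 0x27 (blk 9, set 1) → L1-HIT  vc=[11, 7]
8: 0x4c (blk 19, set 3) → L1-HIT  vc=[11, 7]
9: 0x4f (blk 19, set 3) → L1-HIT  vc=[11, 7]
10: 0x14 (blk 5, set 1) → MISS  vc=[11, 7, 9]
11: 0x26 (blk 9, set 1) → VC-HIT  vc=[11, 7, 5]
12: 0x14 (blk 5, set 1) → VC-HIT  vc=[11, 7, 9]

VC = [11, 7, 9]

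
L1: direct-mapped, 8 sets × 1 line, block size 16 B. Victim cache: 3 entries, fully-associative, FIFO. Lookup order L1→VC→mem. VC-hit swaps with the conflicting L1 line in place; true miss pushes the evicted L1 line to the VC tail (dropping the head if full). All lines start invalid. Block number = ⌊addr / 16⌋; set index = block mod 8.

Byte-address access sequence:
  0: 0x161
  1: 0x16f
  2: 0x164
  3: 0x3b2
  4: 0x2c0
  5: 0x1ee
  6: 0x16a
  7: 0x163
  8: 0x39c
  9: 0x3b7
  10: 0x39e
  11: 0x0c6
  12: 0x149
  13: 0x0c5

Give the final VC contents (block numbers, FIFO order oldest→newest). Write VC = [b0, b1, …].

0: 0x161 (blk 22, set 6) → MISS  vc=[]
1: 0x16f (blk 22, set 6) → L1-HIT  vc=[]
2: 0x164 (blk 22, set 6) → L1-HIT  vc=[]
3: 0x3b2 (blk 59, set 3) → MISS  vc=[]
4: 0x2c0 (blk 44, set 4) → MISS  vc=[]
5: 0x1ee (blk 30, set 6) → MISS  vc=[22]
6: 0x16a (blk 22, set 6) → VC-HIT  vc=[30]
7: 0x163 (blk 22, set 6) → L1-HIT  vc=[30]
8: 0x39c (blk 57, set 1) → MISS  vc=[30]
9: 0x3b7 (blk 59, set 3) → L1-HIT  vc=[30]
10: 0x39e (blk 57, set 1) → L1-HIT  vc=[30]
11: 0xc6 (blk 12, set 4) → MISS  vc=[30, 44]
12: 0x149 (blk 20, set 4) → MISS  vc=[30, 44, 12]
13: 0xc5 (blk 12, set 4) → VC-HIT  vc=[30, 44, 20]

VC = [30, 44, 20]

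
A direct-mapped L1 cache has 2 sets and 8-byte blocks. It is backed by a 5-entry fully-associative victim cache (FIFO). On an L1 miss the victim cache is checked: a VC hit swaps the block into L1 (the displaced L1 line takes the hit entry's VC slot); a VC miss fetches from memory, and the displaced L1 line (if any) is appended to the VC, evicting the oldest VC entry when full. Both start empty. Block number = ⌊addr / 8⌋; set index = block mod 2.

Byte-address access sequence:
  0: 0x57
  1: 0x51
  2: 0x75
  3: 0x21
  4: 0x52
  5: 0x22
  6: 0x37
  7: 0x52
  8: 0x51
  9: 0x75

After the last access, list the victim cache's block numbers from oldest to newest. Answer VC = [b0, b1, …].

VC = [6, 10, 4]

#0 0x57→b10/s0 MISS; vc=[]
#1 0x51→b10/s0 L1-HIT; vc=[]
#2 0x75→b14/s0 MISS; vc=[10]
#3 0x21→b4/s0 MISS; vc=[10,14]
#4 0x52→b10/s0 VC-HIT; vc=[4,14]
#5 0x22→b4/s0 VC-HIT; vc=[10,14]
#6 0x37→b6/s0 MISS; vc=[10,14,4]
#7 0x52→b10/s0 VC-HIT; vc=[6,14,4]
#8 0x51→b10/s0 L1-HIT; vc=[6,14,4]
#9 0x75→b14/s0 VC-HIT; vc=[6,10,4]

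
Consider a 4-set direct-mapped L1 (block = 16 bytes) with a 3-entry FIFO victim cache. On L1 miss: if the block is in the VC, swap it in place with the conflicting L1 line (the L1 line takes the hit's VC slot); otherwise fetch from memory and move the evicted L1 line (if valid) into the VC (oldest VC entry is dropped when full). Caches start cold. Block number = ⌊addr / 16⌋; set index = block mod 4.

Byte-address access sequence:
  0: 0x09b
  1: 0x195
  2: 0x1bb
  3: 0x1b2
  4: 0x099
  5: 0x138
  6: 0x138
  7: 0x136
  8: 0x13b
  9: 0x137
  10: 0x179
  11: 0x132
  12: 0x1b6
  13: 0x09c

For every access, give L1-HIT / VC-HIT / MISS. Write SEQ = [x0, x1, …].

  [0] addr=0x9b blk=9 s=1: MISS | VC []
  [1] addr=0x195 blk=25 s=1: MISS | VC [9]
  [2] addr=0x1bb blk=27 s=3: MISS | VC [9]
  [3] addr=0x1b2 blk=27 s=3: L1-HIT | VC [9]
  [4] addr=0x99 blk=9 s=1: VC-HIT | VC [25]
  [5] addr=0x138 blk=19 s=3: MISS | VC [25, 27]
  [6] addr=0x138 blk=19 s=3: L1-HIT | VC [25, 27]
  [7] addr=0x136 blk=19 s=3: L1-HIT | VC [25, 27]
  [8] addr=0x13b blk=19 s=3: L1-HIT | VC [25, 27]
  [9] addr=0x137 blk=19 s=3: L1-HIT | VC [25, 27]
  [10] addr=0x179 blk=23 s=3: MISS | VC [25, 27, 19]
  [11] addr=0x132 blk=19 s=3: VC-HIT | VC [25, 27, 23]
  [12] addr=0x1b6 blk=27 s=3: VC-HIT | VC [25, 19, 23]
  [13] addr=0x9c blk=9 s=1: L1-HIT | VC [25, 19, 23]

SEQ = [MISS, MISS, MISS, L1-HIT, VC-HIT, MISS, L1-HIT, L1-HIT, L1-HIT, L1-HIT, MISS, VC-HIT, VC-HIT, L1-HIT]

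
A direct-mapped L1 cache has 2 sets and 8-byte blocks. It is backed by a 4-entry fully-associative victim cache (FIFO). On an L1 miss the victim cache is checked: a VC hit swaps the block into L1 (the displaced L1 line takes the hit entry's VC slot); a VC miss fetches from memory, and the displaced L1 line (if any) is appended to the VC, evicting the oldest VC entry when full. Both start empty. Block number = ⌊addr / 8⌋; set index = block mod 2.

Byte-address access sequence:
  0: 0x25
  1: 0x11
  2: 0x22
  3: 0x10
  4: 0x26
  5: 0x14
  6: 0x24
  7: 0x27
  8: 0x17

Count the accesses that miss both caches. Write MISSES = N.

  [0] addr=0x25 blk=4 s=0: MISS | VC []
  [1] addr=0x11 blk=2 s=0: MISS | VC [4]
  [2] addr=0x22 blk=4 s=0: VC-HIT | VC [2]
  [3] addr=0x10 blk=2 s=0: VC-HIT | VC [4]
  [4] addr=0x26 blk=4 s=0: VC-HIT | VC [2]
  [5] addr=0x14 blk=2 s=0: VC-HIT | VC [4]
  [6] addr=0x24 blk=4 s=0: VC-HIT | VC [2]
  [7] addr=0x27 blk=4 s=0: L1-HIT | VC [2]
  [8] addr=0x17 blk=2 s=0: VC-HIT | VC [4]

MISSES = 2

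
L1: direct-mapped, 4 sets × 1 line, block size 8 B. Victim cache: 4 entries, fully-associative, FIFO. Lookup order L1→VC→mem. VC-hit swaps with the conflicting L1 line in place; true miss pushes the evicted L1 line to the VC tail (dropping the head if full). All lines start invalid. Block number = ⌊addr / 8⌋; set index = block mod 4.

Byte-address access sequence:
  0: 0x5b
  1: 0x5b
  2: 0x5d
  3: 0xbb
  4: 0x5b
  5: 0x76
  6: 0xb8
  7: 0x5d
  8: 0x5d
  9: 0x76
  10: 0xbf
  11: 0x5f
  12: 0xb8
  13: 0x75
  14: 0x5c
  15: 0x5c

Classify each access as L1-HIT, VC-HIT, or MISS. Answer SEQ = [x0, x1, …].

SEQ = [MISS, L1-HIT, L1-HIT, MISS, VC-HIT, MISS, VC-HIT, VC-HIT, L1-HIT, L1-HIT, VC-HIT, VC-HIT, VC-HIT, L1-HIT, VC-HIT, L1-HIT]

  [0] addr=0x5b blk=11 s=3: MISS | VC []
  [1] addr=0x5b blk=11 s=3: L1-HIT | VC []
  [2] addr=0x5d blk=11 s=3: L1-HIT | VC []
  [3] addr=0xbb blk=23 s=3: MISS | VC [11]
  [4] addr=0x5b blk=11 s=3: VC-HIT | VC [23]
  [5] addr=0x76 blk=14 s=2: MISS | VC [23]
  [6] addr=0xb8 blk=23 s=3: VC-HIT | VC [11]
  [7] addr=0x5d blk=11 s=3: VC-HIT | VC [23]
  [8] addr=0x5d blk=11 s=3: L1-HIT | VC [23]
  [9] addr=0x76 blk=14 s=2: L1-HIT | VC [23]
  [10] addr=0xbf blk=23 s=3: VC-HIT | VC [11]
  [11] addr=0x5f blk=11 s=3: VC-HIT | VC [23]
  [12] addr=0xb8 blk=23 s=3: VC-HIT | VC [11]
  [13] addr=0x75 blk=14 s=2: L1-HIT | VC [11]
  [14] addr=0x5c blk=11 s=3: VC-HIT | VC [23]
  [15] addr=0x5c blk=11 s=3: L1-HIT | VC [23]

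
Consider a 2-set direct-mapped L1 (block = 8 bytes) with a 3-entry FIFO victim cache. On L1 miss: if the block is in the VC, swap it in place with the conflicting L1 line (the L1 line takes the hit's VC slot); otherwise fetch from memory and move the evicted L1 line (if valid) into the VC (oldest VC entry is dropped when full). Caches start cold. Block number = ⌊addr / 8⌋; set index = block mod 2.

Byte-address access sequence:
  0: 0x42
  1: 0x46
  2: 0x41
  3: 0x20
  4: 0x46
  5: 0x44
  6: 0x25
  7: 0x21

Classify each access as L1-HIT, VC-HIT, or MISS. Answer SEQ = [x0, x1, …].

SEQ = [MISS, L1-HIT, L1-HIT, MISS, VC-HIT, L1-HIT, VC-HIT, L1-HIT]

  [0] addr=0x42 blk=8 s=0: MISS | VC []
  [1] addr=0x46 blk=8 s=0: L1-HIT | VC []
  [2] addr=0x41 blk=8 s=0: L1-HIT | VC []
  [3] addr=0x20 blk=4 s=0: MISS | VC [8]
  [4] addr=0x46 blk=8 s=0: VC-HIT | VC [4]
  [5] addr=0x44 blk=8 s=0: L1-HIT | VC [4]
  [6] addr=0x25 blk=4 s=0: VC-HIT | VC [8]
  [7] addr=0x21 blk=4 s=0: L1-HIT | VC [8]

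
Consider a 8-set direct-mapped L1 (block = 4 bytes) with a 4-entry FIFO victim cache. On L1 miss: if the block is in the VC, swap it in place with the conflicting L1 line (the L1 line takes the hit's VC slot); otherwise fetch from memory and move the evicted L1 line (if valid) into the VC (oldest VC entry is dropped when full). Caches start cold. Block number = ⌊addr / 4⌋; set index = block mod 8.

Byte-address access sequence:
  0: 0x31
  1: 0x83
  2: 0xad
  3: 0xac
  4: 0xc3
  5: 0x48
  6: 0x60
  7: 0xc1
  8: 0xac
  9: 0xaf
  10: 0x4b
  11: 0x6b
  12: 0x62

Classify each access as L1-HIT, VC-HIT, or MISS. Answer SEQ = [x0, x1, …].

SEQ = [MISS, MISS, MISS, L1-HIT, MISS, MISS, MISS, VC-HIT, L1-HIT, L1-HIT, L1-HIT, MISS, VC-HIT]

0: 0x31 (blk 12, set 4) → MISS  vc=[]
1: 0x83 (blk 32, set 0) → MISS  vc=[]
2: 0xad (blk 43, set 3) → MISS  vc=[]
3: 0xac (blk 43, set 3) → L1-HIT  vc=[]
4: 0xc3 (blk 48, set 0) → MISS  vc=[32]
5: 0x48 (blk 18, set 2) → MISS  vc=[32]
6: 0x60 (blk 24, set 0) → MISS  vc=[32, 48]
7: 0xc1 (blk 48, set 0) → VC-HIT  vc=[32, 24]
8: 0xac (blk 43, set 3) → L1-HIT  vc=[32, 24]
9: 0xaf (blk 43, set 3) → L1-HIT  vc=[32, 24]
10: 0x4b (blk 18, set 2) → L1-HIT  vc=[32, 24]
11: 0x6b (blk 26, set 2) → MISS  vc=[32, 24, 18]
12: 0x62 (blk 24, set 0) → VC-HIT  vc=[32, 48, 18]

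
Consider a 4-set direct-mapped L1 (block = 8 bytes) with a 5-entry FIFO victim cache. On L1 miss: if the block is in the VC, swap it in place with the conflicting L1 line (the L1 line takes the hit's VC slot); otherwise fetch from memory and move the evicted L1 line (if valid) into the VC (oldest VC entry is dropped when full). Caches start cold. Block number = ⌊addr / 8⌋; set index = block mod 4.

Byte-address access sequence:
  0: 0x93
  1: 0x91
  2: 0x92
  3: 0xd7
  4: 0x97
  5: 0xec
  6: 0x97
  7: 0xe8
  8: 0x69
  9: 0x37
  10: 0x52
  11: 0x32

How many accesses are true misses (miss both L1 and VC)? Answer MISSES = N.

MISSES = 6

0: 0x93 (blk 18, set 2) → MISS  vc=[]
1: 0x91 (blk 18, set 2) → L1-HIT  vc=[]
2: 0x92 (blk 18, set 2) → L1-HIT  vc=[]
3: 0xd7 (blk 26, set 2) → MISS  vc=[18]
4: 0x97 (blk 18, set 2) → VC-HIT  vc=[26]
5: 0xec (blk 29, set 1) → MISS  vc=[26]
6: 0x97 (blk 18, set 2) → L1-HIT  vc=[26]
7: 0xe8 (blk 29, set 1) → L1-HIT  vc=[26]
8: 0x69 (blk 13, set 1) → MISS  vc=[26, 29]
9: 0x37 (blk 6, set 2) → MISS  vc=[26, 29, 18]
10: 0x52 (blk 10, set 2) → MISS  vc=[26, 29, 18, 6]
11: 0x32 (blk 6, set 2) → VC-HIT  vc=[26, 29, 18, 10]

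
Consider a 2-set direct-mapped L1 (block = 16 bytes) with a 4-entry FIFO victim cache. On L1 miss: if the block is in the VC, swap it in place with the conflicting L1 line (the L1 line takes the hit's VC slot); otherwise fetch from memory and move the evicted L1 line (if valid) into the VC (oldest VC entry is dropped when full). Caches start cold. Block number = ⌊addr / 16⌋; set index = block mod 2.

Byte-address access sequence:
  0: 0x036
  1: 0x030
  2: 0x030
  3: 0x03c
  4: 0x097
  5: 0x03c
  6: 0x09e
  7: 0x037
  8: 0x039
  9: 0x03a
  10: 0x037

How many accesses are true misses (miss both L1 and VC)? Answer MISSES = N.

  [0] addr=0x36 blk=3 s=1: MISS | VC []
  [1] addr=0x30 blk=3 s=1: L1-HIT | VC []
  [2] addr=0x30 blk=3 s=1: L1-HIT | VC []
  [3] addr=0x3c blk=3 s=1: L1-HIT | VC []
  [4] addr=0x97 blk=9 s=1: MISS | VC [3]
  [5] addr=0x3c blk=3 s=1: VC-HIT | VC [9]
  [6] addr=0x9e blk=9 s=1: VC-HIT | VC [3]
  [7] addr=0x37 blk=3 s=1: VC-HIT | VC [9]
  [8] addr=0x39 blk=3 s=1: L1-HIT | VC [9]
  [9] addr=0x3a blk=3 s=1: L1-HIT | VC [9]
  [10] addr=0x37 blk=3 s=1: L1-HIT | VC [9]

MISSES = 2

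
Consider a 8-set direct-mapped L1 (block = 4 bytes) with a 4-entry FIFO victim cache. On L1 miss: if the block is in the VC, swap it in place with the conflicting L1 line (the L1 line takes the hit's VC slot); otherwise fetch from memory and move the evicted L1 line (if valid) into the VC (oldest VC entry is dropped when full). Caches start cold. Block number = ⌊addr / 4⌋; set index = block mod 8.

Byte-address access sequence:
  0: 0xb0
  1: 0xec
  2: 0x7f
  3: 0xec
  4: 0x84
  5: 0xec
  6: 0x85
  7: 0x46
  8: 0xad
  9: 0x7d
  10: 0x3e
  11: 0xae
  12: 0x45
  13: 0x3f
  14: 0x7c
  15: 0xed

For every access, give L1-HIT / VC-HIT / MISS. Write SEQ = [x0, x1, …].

SEQ = [MISS, MISS, MISS, L1-HIT, MISS, L1-HIT, L1-HIT, MISS, MISS, L1-HIT, MISS, L1-HIT, L1-HIT, L1-HIT, VC-HIT, VC-HIT]

0: 0xb0 (blk 44, set 4) → MISS  vc=[]
1: 0xec (blk 59, set 3) → MISS  vc=[]
2: 0x7f (blk 31, set 7) → MISS  vc=[]
3: 0xec (blk 59, set 3) → L1-HIT  vc=[]
4: 0x84 (blk 33, set 1) → MISS  vc=[]
5: 0xec (blk 59, set 3) → L1-HIT  vc=[]
6: 0x85 (blk 33, set 1) → L1-HIT  vc=[]
7: 0x46 (blk 17, set 1) → MISS  vc=[33]
8: 0xad (blk 43, set 3) → MISS  vc=[33, 59]
9: 0x7d (blk 31, set 7) → L1-HIT  vc=[33, 59]
10: 0x3e (blk 15, set 7) → MISS  vc=[33, 59, 31]
11: 0xae (blk 43, set 3) → L1-HIT  vc=[33, 59, 31]
12: 0x45 (blk 17, set 1) → L1-HIT  vc=[33, 59, 31]
13: 0x3f (blk 15, set 7) → L1-HIT  vc=[33, 59, 31]
14: 0x7c (blk 31, set 7) → VC-HIT  vc=[33, 59, 15]
15: 0xed (blk 59, set 3) → VC-HIT  vc=[33, 43, 15]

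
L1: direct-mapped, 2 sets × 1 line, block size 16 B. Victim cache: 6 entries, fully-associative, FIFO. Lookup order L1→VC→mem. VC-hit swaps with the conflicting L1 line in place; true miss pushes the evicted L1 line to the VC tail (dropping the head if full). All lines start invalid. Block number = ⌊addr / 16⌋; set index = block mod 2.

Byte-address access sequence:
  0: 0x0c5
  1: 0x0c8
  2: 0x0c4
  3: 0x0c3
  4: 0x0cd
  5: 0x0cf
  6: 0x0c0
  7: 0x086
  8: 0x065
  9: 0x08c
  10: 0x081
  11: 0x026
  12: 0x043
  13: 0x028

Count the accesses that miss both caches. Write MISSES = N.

MISSES = 5

0: 0xc5 (blk 12, set 0) → MISS  vc=[]
1: 0xc8 (blk 12, set 0) → L1-HIT  vc=[]
2: 0xc4 (blk 12, set 0) → L1-HIT  vc=[]
3: 0xc3 (blk 12, set 0) → L1-HIT  vc=[]
4: 0xcd (blk 12, set 0) → L1-HIT  vc=[]
5: 0xcf (blk 12, set 0) → L1-HIT  vc=[]
6: 0xc0 (blk 12, set 0) → L1-HIT  vc=[]
7: 0x86 (blk 8, set 0) → MISS  vc=[12]
8: 0x65 (blk 6, set 0) → MISS  vc=[12, 8]
9: 0x8c (blk 8, set 0) → VC-HIT  vc=[12, 6]
10: 0x81 (blk 8, set 0) → L1-HIT  vc=[12, 6]
11: 0x26 (blk 2, set 0) → MISS  vc=[12, 6, 8]
12: 0x43 (blk 4, set 0) → MISS  vc=[12, 6, 8, 2]
13: 0x28 (blk 2, set 0) → VC-HIT  vc=[12, 6, 8, 4]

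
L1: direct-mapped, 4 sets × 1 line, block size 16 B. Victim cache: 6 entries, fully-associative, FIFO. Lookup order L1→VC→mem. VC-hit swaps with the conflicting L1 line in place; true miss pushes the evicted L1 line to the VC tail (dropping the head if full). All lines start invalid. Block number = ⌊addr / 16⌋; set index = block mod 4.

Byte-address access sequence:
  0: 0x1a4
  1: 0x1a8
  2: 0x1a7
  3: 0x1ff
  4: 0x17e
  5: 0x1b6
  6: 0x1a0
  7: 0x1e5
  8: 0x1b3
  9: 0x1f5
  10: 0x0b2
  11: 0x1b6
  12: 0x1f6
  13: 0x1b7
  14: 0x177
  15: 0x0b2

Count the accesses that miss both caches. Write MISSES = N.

0: 0x1a4 (blk 26, set 2) → MISS  vc=[]
1: 0x1a8 (blk 26, set 2) → L1-HIT  vc=[]
2: 0x1a7 (blk 26, set 2) → L1-HIT  vc=[]
3: 0x1ff (blk 31, set 3) → MISS  vc=[]
4: 0x17e (blk 23, set 3) → MISS  vc=[31]
5: 0x1b6 (blk 27, set 3) → MISS  vc=[31, 23]
6: 0x1a0 (blk 26, set 2) → L1-HIT  vc=[31, 23]
7: 0x1e5 (blk 30, set 2) → MISS  vc=[31, 23, 26]
8: 0x1b3 (blk 27, set 3) → L1-HIT  vc=[31, 23, 26]
9: 0x1f5 (blk 31, set 3) → VC-HIT  vc=[27, 23, 26]
10: 0xb2 (blk 11, set 3) → MISS  vc=[27, 23, 26, 31]
11: 0x1b6 (blk 27, set 3) → VC-HIT  vc=[11, 23, 26, 31]
12: 0x1f6 (blk 31, set 3) → VC-HIT  vc=[11, 23, 26, 27]
13: 0x1b7 (blk 27, set 3) → VC-HIT  vc=[11, 23, 26, 31]
14: 0x177 (blk 23, set 3) → VC-HIT  vc=[11, 27, 26, 31]
15: 0xb2 (blk 11, set 3) → VC-HIT  vc=[23, 27, 26, 31]

MISSES = 6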